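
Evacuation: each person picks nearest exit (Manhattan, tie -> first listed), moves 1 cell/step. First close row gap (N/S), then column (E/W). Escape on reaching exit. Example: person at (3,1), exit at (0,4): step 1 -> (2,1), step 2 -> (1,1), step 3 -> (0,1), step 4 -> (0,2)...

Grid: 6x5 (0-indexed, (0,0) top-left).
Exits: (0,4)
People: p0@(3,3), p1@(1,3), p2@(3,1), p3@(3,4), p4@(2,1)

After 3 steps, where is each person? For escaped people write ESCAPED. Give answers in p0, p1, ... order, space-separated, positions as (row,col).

Step 1: p0:(3,3)->(2,3) | p1:(1,3)->(0,3) | p2:(3,1)->(2,1) | p3:(3,4)->(2,4) | p4:(2,1)->(1,1)
Step 2: p0:(2,3)->(1,3) | p1:(0,3)->(0,4)->EXIT | p2:(2,1)->(1,1) | p3:(2,4)->(1,4) | p4:(1,1)->(0,1)
Step 3: p0:(1,3)->(0,3) | p1:escaped | p2:(1,1)->(0,1) | p3:(1,4)->(0,4)->EXIT | p4:(0,1)->(0,2)

(0,3) ESCAPED (0,1) ESCAPED (0,2)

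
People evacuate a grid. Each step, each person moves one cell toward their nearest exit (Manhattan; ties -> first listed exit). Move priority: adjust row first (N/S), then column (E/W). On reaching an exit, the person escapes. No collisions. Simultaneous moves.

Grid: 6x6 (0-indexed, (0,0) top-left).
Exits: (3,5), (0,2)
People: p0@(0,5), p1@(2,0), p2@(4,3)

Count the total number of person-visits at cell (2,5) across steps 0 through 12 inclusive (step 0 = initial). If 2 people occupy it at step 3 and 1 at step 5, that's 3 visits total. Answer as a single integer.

Step 0: p0@(0,5) p1@(2,0) p2@(4,3) -> at (2,5): 0 [-], cum=0
Step 1: p0@(1,5) p1@(1,0) p2@(3,3) -> at (2,5): 0 [-], cum=0
Step 2: p0@(2,5) p1@(0,0) p2@(3,4) -> at (2,5): 1 [p0], cum=1
Step 3: p0@ESC p1@(0,1) p2@ESC -> at (2,5): 0 [-], cum=1
Step 4: p0@ESC p1@ESC p2@ESC -> at (2,5): 0 [-], cum=1
Total visits = 1

Answer: 1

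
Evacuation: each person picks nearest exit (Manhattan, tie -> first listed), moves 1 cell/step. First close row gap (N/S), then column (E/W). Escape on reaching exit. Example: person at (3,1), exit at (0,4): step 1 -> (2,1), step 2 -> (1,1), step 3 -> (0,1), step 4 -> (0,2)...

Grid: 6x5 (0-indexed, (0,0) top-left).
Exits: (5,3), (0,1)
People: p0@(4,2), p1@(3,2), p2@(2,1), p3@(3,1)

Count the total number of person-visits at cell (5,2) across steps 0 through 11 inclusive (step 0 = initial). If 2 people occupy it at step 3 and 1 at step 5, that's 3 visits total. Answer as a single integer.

Step 0: p0@(4,2) p1@(3,2) p2@(2,1) p3@(3,1) -> at (5,2): 0 [-], cum=0
Step 1: p0@(5,2) p1@(4,2) p2@(1,1) p3@(2,1) -> at (5,2): 1 [p0], cum=1
Step 2: p0@ESC p1@(5,2) p2@ESC p3@(1,1) -> at (5,2): 1 [p1], cum=2
Step 3: p0@ESC p1@ESC p2@ESC p3@ESC -> at (5,2): 0 [-], cum=2
Total visits = 2

Answer: 2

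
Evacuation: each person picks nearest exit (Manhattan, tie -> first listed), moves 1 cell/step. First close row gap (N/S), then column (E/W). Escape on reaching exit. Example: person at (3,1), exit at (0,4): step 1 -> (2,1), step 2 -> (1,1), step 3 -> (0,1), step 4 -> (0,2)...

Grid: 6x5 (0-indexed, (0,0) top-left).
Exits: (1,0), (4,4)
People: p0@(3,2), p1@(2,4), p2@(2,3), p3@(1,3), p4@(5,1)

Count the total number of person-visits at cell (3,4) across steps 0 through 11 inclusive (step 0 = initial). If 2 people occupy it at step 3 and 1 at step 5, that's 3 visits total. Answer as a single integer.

Answer: 1

Derivation:
Step 0: p0@(3,2) p1@(2,4) p2@(2,3) p3@(1,3) p4@(5,1) -> at (3,4): 0 [-], cum=0
Step 1: p0@(4,2) p1@(3,4) p2@(3,3) p3@(1,2) p4@(4,1) -> at (3,4): 1 [p1], cum=1
Step 2: p0@(4,3) p1@ESC p2@(4,3) p3@(1,1) p4@(4,2) -> at (3,4): 0 [-], cum=1
Step 3: p0@ESC p1@ESC p2@ESC p3@ESC p4@(4,3) -> at (3,4): 0 [-], cum=1
Step 4: p0@ESC p1@ESC p2@ESC p3@ESC p4@ESC -> at (3,4): 0 [-], cum=1
Total visits = 1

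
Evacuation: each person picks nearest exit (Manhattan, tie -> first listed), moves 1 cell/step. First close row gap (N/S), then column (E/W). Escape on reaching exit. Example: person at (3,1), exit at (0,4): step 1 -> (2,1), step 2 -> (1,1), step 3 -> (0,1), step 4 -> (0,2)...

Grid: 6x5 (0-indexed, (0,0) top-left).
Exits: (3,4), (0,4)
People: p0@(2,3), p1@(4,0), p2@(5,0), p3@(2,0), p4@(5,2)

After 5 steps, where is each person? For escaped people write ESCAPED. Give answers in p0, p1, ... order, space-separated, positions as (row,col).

Step 1: p0:(2,3)->(3,3) | p1:(4,0)->(3,0) | p2:(5,0)->(4,0) | p3:(2,0)->(3,0) | p4:(5,2)->(4,2)
Step 2: p0:(3,3)->(3,4)->EXIT | p1:(3,0)->(3,1) | p2:(4,0)->(3,0) | p3:(3,0)->(3,1) | p4:(4,2)->(3,2)
Step 3: p0:escaped | p1:(3,1)->(3,2) | p2:(3,0)->(3,1) | p3:(3,1)->(3,2) | p4:(3,2)->(3,3)
Step 4: p0:escaped | p1:(3,2)->(3,3) | p2:(3,1)->(3,2) | p3:(3,2)->(3,3) | p4:(3,3)->(3,4)->EXIT
Step 5: p0:escaped | p1:(3,3)->(3,4)->EXIT | p2:(3,2)->(3,3) | p3:(3,3)->(3,4)->EXIT | p4:escaped

ESCAPED ESCAPED (3,3) ESCAPED ESCAPED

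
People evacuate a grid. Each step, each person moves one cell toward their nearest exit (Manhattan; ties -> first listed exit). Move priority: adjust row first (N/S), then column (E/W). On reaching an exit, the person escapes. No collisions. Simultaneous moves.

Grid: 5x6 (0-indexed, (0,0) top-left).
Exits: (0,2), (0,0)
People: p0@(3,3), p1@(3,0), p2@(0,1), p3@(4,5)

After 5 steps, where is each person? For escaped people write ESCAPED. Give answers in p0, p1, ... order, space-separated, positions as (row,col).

Step 1: p0:(3,3)->(2,3) | p1:(3,0)->(2,0) | p2:(0,1)->(0,2)->EXIT | p3:(4,5)->(3,5)
Step 2: p0:(2,3)->(1,3) | p1:(2,0)->(1,0) | p2:escaped | p3:(3,5)->(2,5)
Step 3: p0:(1,3)->(0,3) | p1:(1,0)->(0,0)->EXIT | p2:escaped | p3:(2,5)->(1,5)
Step 4: p0:(0,3)->(0,2)->EXIT | p1:escaped | p2:escaped | p3:(1,5)->(0,5)
Step 5: p0:escaped | p1:escaped | p2:escaped | p3:(0,5)->(0,4)

ESCAPED ESCAPED ESCAPED (0,4)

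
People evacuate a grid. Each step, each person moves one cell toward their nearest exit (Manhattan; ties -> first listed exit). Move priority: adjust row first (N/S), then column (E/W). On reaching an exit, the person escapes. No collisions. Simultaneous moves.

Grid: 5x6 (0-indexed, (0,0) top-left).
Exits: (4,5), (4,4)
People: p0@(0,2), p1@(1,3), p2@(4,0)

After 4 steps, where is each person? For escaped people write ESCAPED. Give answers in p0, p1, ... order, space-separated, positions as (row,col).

Step 1: p0:(0,2)->(1,2) | p1:(1,3)->(2,3) | p2:(4,0)->(4,1)
Step 2: p0:(1,2)->(2,2) | p1:(2,3)->(3,3) | p2:(4,1)->(4,2)
Step 3: p0:(2,2)->(3,2) | p1:(3,3)->(4,3) | p2:(4,2)->(4,3)
Step 4: p0:(3,2)->(4,2) | p1:(4,3)->(4,4)->EXIT | p2:(4,3)->(4,4)->EXIT

(4,2) ESCAPED ESCAPED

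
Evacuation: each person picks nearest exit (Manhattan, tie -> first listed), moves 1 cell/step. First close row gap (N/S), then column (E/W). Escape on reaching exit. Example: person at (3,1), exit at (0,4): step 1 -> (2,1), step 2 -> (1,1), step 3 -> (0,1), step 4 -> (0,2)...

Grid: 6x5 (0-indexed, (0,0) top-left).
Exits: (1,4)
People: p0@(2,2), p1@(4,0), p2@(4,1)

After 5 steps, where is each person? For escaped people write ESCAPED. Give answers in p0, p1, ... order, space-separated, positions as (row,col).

Step 1: p0:(2,2)->(1,2) | p1:(4,0)->(3,0) | p2:(4,1)->(3,1)
Step 2: p0:(1,2)->(1,3) | p1:(3,0)->(2,0) | p2:(3,1)->(2,1)
Step 3: p0:(1,3)->(1,4)->EXIT | p1:(2,0)->(1,0) | p2:(2,1)->(1,1)
Step 4: p0:escaped | p1:(1,0)->(1,1) | p2:(1,1)->(1,2)
Step 5: p0:escaped | p1:(1,1)->(1,2) | p2:(1,2)->(1,3)

ESCAPED (1,2) (1,3)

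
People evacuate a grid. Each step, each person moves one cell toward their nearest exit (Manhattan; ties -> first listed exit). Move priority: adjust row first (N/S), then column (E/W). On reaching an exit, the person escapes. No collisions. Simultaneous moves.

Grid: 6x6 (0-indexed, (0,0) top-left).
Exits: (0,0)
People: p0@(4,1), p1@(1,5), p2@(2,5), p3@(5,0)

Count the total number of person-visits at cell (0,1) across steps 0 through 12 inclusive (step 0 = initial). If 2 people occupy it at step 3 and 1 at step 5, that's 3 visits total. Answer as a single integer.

Step 0: p0@(4,1) p1@(1,5) p2@(2,5) p3@(5,0) -> at (0,1): 0 [-], cum=0
Step 1: p0@(3,1) p1@(0,5) p2@(1,5) p3@(4,0) -> at (0,1): 0 [-], cum=0
Step 2: p0@(2,1) p1@(0,4) p2@(0,5) p3@(3,0) -> at (0,1): 0 [-], cum=0
Step 3: p0@(1,1) p1@(0,3) p2@(0,4) p3@(2,0) -> at (0,1): 0 [-], cum=0
Step 4: p0@(0,1) p1@(0,2) p2@(0,3) p3@(1,0) -> at (0,1): 1 [p0], cum=1
Step 5: p0@ESC p1@(0,1) p2@(0,2) p3@ESC -> at (0,1): 1 [p1], cum=2
Step 6: p0@ESC p1@ESC p2@(0,1) p3@ESC -> at (0,1): 1 [p2], cum=3
Step 7: p0@ESC p1@ESC p2@ESC p3@ESC -> at (0,1): 0 [-], cum=3
Total visits = 3

Answer: 3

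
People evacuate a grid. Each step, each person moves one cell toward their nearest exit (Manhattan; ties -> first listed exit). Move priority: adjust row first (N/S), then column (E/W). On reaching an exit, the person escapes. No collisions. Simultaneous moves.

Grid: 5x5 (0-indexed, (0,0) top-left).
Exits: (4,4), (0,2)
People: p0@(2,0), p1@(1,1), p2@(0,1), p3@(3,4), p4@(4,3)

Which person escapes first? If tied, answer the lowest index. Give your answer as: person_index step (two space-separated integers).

Step 1: p0:(2,0)->(1,0) | p1:(1,1)->(0,1) | p2:(0,1)->(0,2)->EXIT | p3:(3,4)->(4,4)->EXIT | p4:(4,3)->(4,4)->EXIT
Step 2: p0:(1,0)->(0,0) | p1:(0,1)->(0,2)->EXIT | p2:escaped | p3:escaped | p4:escaped
Step 3: p0:(0,0)->(0,1) | p1:escaped | p2:escaped | p3:escaped | p4:escaped
Step 4: p0:(0,1)->(0,2)->EXIT | p1:escaped | p2:escaped | p3:escaped | p4:escaped
Exit steps: [4, 2, 1, 1, 1]
First to escape: p2 at step 1

Answer: 2 1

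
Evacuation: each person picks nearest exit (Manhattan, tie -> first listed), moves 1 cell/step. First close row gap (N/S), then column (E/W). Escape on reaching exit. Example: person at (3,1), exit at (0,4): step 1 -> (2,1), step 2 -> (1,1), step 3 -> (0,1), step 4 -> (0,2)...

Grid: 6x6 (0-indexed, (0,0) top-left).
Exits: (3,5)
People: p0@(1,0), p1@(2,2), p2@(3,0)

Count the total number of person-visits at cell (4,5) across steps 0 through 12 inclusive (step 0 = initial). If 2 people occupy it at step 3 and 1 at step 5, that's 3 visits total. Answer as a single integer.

Step 0: p0@(1,0) p1@(2,2) p2@(3,0) -> at (4,5): 0 [-], cum=0
Step 1: p0@(2,0) p1@(3,2) p2@(3,1) -> at (4,5): 0 [-], cum=0
Step 2: p0@(3,0) p1@(3,3) p2@(3,2) -> at (4,5): 0 [-], cum=0
Step 3: p0@(3,1) p1@(3,4) p2@(3,3) -> at (4,5): 0 [-], cum=0
Step 4: p0@(3,2) p1@ESC p2@(3,4) -> at (4,5): 0 [-], cum=0
Step 5: p0@(3,3) p1@ESC p2@ESC -> at (4,5): 0 [-], cum=0
Step 6: p0@(3,4) p1@ESC p2@ESC -> at (4,5): 0 [-], cum=0
Step 7: p0@ESC p1@ESC p2@ESC -> at (4,5): 0 [-], cum=0
Total visits = 0

Answer: 0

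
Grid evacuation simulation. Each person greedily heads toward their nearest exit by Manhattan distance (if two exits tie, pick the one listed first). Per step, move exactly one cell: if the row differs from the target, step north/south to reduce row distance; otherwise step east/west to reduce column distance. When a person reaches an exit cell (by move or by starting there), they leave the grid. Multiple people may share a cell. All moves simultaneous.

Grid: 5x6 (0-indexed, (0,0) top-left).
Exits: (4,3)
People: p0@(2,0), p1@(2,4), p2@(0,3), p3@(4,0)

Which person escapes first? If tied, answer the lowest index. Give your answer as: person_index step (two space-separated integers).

Answer: 1 3

Derivation:
Step 1: p0:(2,0)->(3,0) | p1:(2,4)->(3,4) | p2:(0,3)->(1,3) | p3:(4,0)->(4,1)
Step 2: p0:(3,0)->(4,0) | p1:(3,4)->(4,4) | p2:(1,3)->(2,3) | p3:(4,1)->(4,2)
Step 3: p0:(4,0)->(4,1) | p1:(4,4)->(4,3)->EXIT | p2:(2,3)->(3,3) | p3:(4,2)->(4,3)->EXIT
Step 4: p0:(4,1)->(4,2) | p1:escaped | p2:(3,3)->(4,3)->EXIT | p3:escaped
Step 5: p0:(4,2)->(4,3)->EXIT | p1:escaped | p2:escaped | p3:escaped
Exit steps: [5, 3, 4, 3]
First to escape: p1 at step 3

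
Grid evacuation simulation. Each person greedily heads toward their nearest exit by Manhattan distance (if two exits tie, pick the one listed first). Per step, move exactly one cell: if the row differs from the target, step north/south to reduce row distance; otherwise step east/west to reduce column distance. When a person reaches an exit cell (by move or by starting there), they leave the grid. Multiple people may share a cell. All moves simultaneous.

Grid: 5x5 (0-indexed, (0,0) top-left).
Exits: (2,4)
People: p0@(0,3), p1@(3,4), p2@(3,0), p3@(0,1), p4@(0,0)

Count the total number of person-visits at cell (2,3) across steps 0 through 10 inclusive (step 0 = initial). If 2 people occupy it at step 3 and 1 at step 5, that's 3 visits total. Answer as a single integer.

Answer: 4

Derivation:
Step 0: p0@(0,3) p1@(3,4) p2@(3,0) p3@(0,1) p4@(0,0) -> at (2,3): 0 [-], cum=0
Step 1: p0@(1,3) p1@ESC p2@(2,0) p3@(1,1) p4@(1,0) -> at (2,3): 0 [-], cum=0
Step 2: p0@(2,3) p1@ESC p2@(2,1) p3@(2,1) p4@(2,0) -> at (2,3): 1 [p0], cum=1
Step 3: p0@ESC p1@ESC p2@(2,2) p3@(2,2) p4@(2,1) -> at (2,3): 0 [-], cum=1
Step 4: p0@ESC p1@ESC p2@(2,3) p3@(2,3) p4@(2,2) -> at (2,3): 2 [p2,p3], cum=3
Step 5: p0@ESC p1@ESC p2@ESC p3@ESC p4@(2,3) -> at (2,3): 1 [p4], cum=4
Step 6: p0@ESC p1@ESC p2@ESC p3@ESC p4@ESC -> at (2,3): 0 [-], cum=4
Total visits = 4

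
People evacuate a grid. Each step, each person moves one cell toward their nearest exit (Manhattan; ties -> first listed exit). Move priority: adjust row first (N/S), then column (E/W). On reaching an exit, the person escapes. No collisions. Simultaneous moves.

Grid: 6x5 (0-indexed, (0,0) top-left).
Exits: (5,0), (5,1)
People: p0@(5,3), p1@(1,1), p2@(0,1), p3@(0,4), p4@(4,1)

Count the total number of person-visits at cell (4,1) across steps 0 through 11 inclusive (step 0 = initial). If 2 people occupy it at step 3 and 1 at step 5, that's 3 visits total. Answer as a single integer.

Answer: 3

Derivation:
Step 0: p0@(5,3) p1@(1,1) p2@(0,1) p3@(0,4) p4@(4,1) -> at (4,1): 1 [p4], cum=1
Step 1: p0@(5,2) p1@(2,1) p2@(1,1) p3@(1,4) p4@ESC -> at (4,1): 0 [-], cum=1
Step 2: p0@ESC p1@(3,1) p2@(2,1) p3@(2,4) p4@ESC -> at (4,1): 0 [-], cum=1
Step 3: p0@ESC p1@(4,1) p2@(3,1) p3@(3,4) p4@ESC -> at (4,1): 1 [p1], cum=2
Step 4: p0@ESC p1@ESC p2@(4,1) p3@(4,4) p4@ESC -> at (4,1): 1 [p2], cum=3
Step 5: p0@ESC p1@ESC p2@ESC p3@(5,4) p4@ESC -> at (4,1): 0 [-], cum=3
Step 6: p0@ESC p1@ESC p2@ESC p3@(5,3) p4@ESC -> at (4,1): 0 [-], cum=3
Step 7: p0@ESC p1@ESC p2@ESC p3@(5,2) p4@ESC -> at (4,1): 0 [-], cum=3
Step 8: p0@ESC p1@ESC p2@ESC p3@ESC p4@ESC -> at (4,1): 0 [-], cum=3
Total visits = 3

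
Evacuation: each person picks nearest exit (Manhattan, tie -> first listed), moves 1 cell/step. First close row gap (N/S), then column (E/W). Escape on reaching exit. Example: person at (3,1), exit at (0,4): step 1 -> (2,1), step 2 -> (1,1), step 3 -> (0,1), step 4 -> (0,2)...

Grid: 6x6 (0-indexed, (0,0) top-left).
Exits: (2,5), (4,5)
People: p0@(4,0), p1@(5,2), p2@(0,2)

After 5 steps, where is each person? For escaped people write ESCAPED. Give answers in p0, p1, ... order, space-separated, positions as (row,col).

Step 1: p0:(4,0)->(4,1) | p1:(5,2)->(4,2) | p2:(0,2)->(1,2)
Step 2: p0:(4,1)->(4,2) | p1:(4,2)->(4,3) | p2:(1,2)->(2,2)
Step 3: p0:(4,2)->(4,3) | p1:(4,3)->(4,4) | p2:(2,2)->(2,3)
Step 4: p0:(4,3)->(4,4) | p1:(4,4)->(4,5)->EXIT | p2:(2,3)->(2,4)
Step 5: p0:(4,4)->(4,5)->EXIT | p1:escaped | p2:(2,4)->(2,5)->EXIT

ESCAPED ESCAPED ESCAPED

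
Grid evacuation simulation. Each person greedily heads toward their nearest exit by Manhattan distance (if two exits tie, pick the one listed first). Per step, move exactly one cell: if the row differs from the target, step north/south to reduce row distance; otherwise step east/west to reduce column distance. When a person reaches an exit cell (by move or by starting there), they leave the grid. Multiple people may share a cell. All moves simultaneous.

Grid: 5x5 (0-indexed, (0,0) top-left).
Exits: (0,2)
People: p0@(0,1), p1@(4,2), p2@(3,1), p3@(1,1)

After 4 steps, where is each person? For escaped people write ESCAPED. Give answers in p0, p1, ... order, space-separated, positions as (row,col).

Step 1: p0:(0,1)->(0,2)->EXIT | p1:(4,2)->(3,2) | p2:(3,1)->(2,1) | p3:(1,1)->(0,1)
Step 2: p0:escaped | p1:(3,2)->(2,2) | p2:(2,1)->(1,1) | p3:(0,1)->(0,2)->EXIT
Step 3: p0:escaped | p1:(2,2)->(1,2) | p2:(1,1)->(0,1) | p3:escaped
Step 4: p0:escaped | p1:(1,2)->(0,2)->EXIT | p2:(0,1)->(0,2)->EXIT | p3:escaped

ESCAPED ESCAPED ESCAPED ESCAPED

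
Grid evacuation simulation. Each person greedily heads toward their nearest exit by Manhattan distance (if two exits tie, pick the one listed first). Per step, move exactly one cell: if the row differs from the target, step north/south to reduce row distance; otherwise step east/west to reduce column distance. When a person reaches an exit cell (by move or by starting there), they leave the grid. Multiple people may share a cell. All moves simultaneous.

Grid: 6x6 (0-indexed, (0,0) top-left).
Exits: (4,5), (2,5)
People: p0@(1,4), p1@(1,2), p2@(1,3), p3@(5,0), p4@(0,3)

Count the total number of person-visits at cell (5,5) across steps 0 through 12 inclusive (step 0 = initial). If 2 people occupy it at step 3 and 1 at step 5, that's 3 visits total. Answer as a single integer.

Answer: 0

Derivation:
Step 0: p0@(1,4) p1@(1,2) p2@(1,3) p3@(5,0) p4@(0,3) -> at (5,5): 0 [-], cum=0
Step 1: p0@(2,4) p1@(2,2) p2@(2,3) p3@(4,0) p4@(1,3) -> at (5,5): 0 [-], cum=0
Step 2: p0@ESC p1@(2,3) p2@(2,4) p3@(4,1) p4@(2,3) -> at (5,5): 0 [-], cum=0
Step 3: p0@ESC p1@(2,4) p2@ESC p3@(4,2) p4@(2,4) -> at (5,5): 0 [-], cum=0
Step 4: p0@ESC p1@ESC p2@ESC p3@(4,3) p4@ESC -> at (5,5): 0 [-], cum=0
Step 5: p0@ESC p1@ESC p2@ESC p3@(4,4) p4@ESC -> at (5,5): 0 [-], cum=0
Step 6: p0@ESC p1@ESC p2@ESC p3@ESC p4@ESC -> at (5,5): 0 [-], cum=0
Total visits = 0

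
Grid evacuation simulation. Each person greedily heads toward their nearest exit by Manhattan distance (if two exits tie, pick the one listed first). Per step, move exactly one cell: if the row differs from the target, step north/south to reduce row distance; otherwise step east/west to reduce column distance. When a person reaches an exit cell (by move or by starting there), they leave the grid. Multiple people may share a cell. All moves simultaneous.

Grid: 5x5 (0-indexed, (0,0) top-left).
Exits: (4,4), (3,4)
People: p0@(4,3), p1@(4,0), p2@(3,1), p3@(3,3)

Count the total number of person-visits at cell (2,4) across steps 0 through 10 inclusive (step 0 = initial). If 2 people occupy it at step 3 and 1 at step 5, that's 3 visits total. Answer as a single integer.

Answer: 0

Derivation:
Step 0: p0@(4,3) p1@(4,0) p2@(3,1) p3@(3,3) -> at (2,4): 0 [-], cum=0
Step 1: p0@ESC p1@(4,1) p2@(3,2) p3@ESC -> at (2,4): 0 [-], cum=0
Step 2: p0@ESC p1@(4,2) p2@(3,3) p3@ESC -> at (2,4): 0 [-], cum=0
Step 3: p0@ESC p1@(4,3) p2@ESC p3@ESC -> at (2,4): 0 [-], cum=0
Step 4: p0@ESC p1@ESC p2@ESC p3@ESC -> at (2,4): 0 [-], cum=0
Total visits = 0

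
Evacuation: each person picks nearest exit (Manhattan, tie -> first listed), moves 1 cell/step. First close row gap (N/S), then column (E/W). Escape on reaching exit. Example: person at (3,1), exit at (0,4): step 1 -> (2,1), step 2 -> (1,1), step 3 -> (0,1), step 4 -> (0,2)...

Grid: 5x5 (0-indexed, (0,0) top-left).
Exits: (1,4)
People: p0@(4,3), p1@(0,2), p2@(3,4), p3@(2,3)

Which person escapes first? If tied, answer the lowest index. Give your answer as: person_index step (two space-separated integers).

Answer: 2 2

Derivation:
Step 1: p0:(4,3)->(3,3) | p1:(0,2)->(1,2) | p2:(3,4)->(2,4) | p3:(2,3)->(1,3)
Step 2: p0:(3,3)->(2,3) | p1:(1,2)->(1,3) | p2:(2,4)->(1,4)->EXIT | p3:(1,3)->(1,4)->EXIT
Step 3: p0:(2,3)->(1,3) | p1:(1,3)->(1,4)->EXIT | p2:escaped | p3:escaped
Step 4: p0:(1,3)->(1,4)->EXIT | p1:escaped | p2:escaped | p3:escaped
Exit steps: [4, 3, 2, 2]
First to escape: p2 at step 2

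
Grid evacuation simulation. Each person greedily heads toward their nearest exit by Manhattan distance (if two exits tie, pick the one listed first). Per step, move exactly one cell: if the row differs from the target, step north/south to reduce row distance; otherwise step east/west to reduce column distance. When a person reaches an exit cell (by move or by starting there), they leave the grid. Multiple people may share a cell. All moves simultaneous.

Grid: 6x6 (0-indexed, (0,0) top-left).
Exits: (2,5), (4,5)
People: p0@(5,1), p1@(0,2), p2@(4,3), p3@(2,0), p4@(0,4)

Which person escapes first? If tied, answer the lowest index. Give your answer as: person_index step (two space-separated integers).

Answer: 2 2

Derivation:
Step 1: p0:(5,1)->(4,1) | p1:(0,2)->(1,2) | p2:(4,3)->(4,4) | p3:(2,0)->(2,1) | p4:(0,4)->(1,4)
Step 2: p0:(4,1)->(4,2) | p1:(1,2)->(2,2) | p2:(4,4)->(4,5)->EXIT | p3:(2,1)->(2,2) | p4:(1,4)->(2,4)
Step 3: p0:(4,2)->(4,3) | p1:(2,2)->(2,3) | p2:escaped | p3:(2,2)->(2,3) | p4:(2,4)->(2,5)->EXIT
Step 4: p0:(4,3)->(4,4) | p1:(2,3)->(2,4) | p2:escaped | p3:(2,3)->(2,4) | p4:escaped
Step 5: p0:(4,4)->(4,5)->EXIT | p1:(2,4)->(2,5)->EXIT | p2:escaped | p3:(2,4)->(2,5)->EXIT | p4:escaped
Exit steps: [5, 5, 2, 5, 3]
First to escape: p2 at step 2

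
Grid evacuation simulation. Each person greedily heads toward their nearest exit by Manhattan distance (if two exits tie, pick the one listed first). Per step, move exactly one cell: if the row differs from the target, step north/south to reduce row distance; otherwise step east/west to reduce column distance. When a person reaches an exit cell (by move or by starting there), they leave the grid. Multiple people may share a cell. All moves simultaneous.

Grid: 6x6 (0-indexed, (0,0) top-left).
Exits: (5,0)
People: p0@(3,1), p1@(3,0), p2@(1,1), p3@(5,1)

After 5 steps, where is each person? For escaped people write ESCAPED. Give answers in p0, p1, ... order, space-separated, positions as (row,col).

Step 1: p0:(3,1)->(4,1) | p1:(3,0)->(4,0) | p2:(1,1)->(2,1) | p3:(5,1)->(5,0)->EXIT
Step 2: p0:(4,1)->(5,1) | p1:(4,0)->(5,0)->EXIT | p2:(2,1)->(3,1) | p3:escaped
Step 3: p0:(5,1)->(5,0)->EXIT | p1:escaped | p2:(3,1)->(4,1) | p3:escaped
Step 4: p0:escaped | p1:escaped | p2:(4,1)->(5,1) | p3:escaped
Step 5: p0:escaped | p1:escaped | p2:(5,1)->(5,0)->EXIT | p3:escaped

ESCAPED ESCAPED ESCAPED ESCAPED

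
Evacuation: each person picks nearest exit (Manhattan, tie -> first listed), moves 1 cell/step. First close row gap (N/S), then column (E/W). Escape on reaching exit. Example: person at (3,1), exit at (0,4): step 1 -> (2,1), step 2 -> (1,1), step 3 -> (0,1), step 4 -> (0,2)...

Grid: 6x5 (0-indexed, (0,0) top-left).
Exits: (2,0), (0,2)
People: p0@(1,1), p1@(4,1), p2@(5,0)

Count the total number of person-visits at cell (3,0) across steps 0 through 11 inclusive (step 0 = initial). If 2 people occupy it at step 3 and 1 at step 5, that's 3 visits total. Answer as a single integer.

Step 0: p0@(1,1) p1@(4,1) p2@(5,0) -> at (3,0): 0 [-], cum=0
Step 1: p0@(2,1) p1@(3,1) p2@(4,0) -> at (3,0): 0 [-], cum=0
Step 2: p0@ESC p1@(2,1) p2@(3,0) -> at (3,0): 1 [p2], cum=1
Step 3: p0@ESC p1@ESC p2@ESC -> at (3,0): 0 [-], cum=1
Total visits = 1

Answer: 1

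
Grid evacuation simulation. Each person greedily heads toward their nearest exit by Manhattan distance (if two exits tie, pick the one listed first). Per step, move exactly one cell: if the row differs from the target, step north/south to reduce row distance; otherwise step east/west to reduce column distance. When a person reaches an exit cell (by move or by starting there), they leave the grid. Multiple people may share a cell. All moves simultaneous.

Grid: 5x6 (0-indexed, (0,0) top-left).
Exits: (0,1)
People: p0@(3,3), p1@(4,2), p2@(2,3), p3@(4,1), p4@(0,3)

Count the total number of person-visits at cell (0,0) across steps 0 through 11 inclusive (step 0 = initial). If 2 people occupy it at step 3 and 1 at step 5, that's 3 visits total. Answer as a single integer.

Step 0: p0@(3,3) p1@(4,2) p2@(2,3) p3@(4,1) p4@(0,3) -> at (0,0): 0 [-], cum=0
Step 1: p0@(2,3) p1@(3,2) p2@(1,3) p3@(3,1) p4@(0,2) -> at (0,0): 0 [-], cum=0
Step 2: p0@(1,3) p1@(2,2) p2@(0,3) p3@(2,1) p4@ESC -> at (0,0): 0 [-], cum=0
Step 3: p0@(0,3) p1@(1,2) p2@(0,2) p3@(1,1) p4@ESC -> at (0,0): 0 [-], cum=0
Step 4: p0@(0,2) p1@(0,2) p2@ESC p3@ESC p4@ESC -> at (0,0): 0 [-], cum=0
Step 5: p0@ESC p1@ESC p2@ESC p3@ESC p4@ESC -> at (0,0): 0 [-], cum=0
Total visits = 0

Answer: 0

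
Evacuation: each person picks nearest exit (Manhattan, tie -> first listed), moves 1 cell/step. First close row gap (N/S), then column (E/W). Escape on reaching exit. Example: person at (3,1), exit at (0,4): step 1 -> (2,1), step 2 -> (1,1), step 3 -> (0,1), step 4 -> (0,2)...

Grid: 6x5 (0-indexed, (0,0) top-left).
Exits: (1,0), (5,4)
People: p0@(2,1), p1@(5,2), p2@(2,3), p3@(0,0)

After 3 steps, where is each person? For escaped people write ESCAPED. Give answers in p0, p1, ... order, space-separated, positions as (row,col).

Step 1: p0:(2,1)->(1,1) | p1:(5,2)->(5,3) | p2:(2,3)->(1,3) | p3:(0,0)->(1,0)->EXIT
Step 2: p0:(1,1)->(1,0)->EXIT | p1:(5,3)->(5,4)->EXIT | p2:(1,3)->(1,2) | p3:escaped
Step 3: p0:escaped | p1:escaped | p2:(1,2)->(1,1) | p3:escaped

ESCAPED ESCAPED (1,1) ESCAPED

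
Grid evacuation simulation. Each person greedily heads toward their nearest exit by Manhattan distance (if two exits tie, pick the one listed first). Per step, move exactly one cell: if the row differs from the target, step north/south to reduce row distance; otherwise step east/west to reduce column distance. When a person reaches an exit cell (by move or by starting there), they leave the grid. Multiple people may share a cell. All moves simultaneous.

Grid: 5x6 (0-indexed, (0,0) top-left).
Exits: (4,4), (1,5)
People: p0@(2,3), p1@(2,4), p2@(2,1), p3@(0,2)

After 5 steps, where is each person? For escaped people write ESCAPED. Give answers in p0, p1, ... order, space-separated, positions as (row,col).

Step 1: p0:(2,3)->(3,3) | p1:(2,4)->(3,4) | p2:(2,1)->(3,1) | p3:(0,2)->(1,2)
Step 2: p0:(3,3)->(4,3) | p1:(3,4)->(4,4)->EXIT | p2:(3,1)->(4,1) | p3:(1,2)->(1,3)
Step 3: p0:(4,3)->(4,4)->EXIT | p1:escaped | p2:(4,1)->(4,2) | p3:(1,3)->(1,4)
Step 4: p0:escaped | p1:escaped | p2:(4,2)->(4,3) | p3:(1,4)->(1,5)->EXIT
Step 5: p0:escaped | p1:escaped | p2:(4,3)->(4,4)->EXIT | p3:escaped

ESCAPED ESCAPED ESCAPED ESCAPED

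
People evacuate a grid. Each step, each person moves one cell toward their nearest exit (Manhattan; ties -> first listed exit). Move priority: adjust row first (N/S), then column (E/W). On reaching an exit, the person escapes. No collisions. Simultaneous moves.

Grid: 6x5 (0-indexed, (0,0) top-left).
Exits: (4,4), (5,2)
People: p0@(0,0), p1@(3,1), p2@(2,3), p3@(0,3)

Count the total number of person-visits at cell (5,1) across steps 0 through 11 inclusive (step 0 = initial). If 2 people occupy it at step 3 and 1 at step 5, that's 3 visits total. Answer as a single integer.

Step 0: p0@(0,0) p1@(3,1) p2@(2,3) p3@(0,3) -> at (5,1): 0 [-], cum=0
Step 1: p0@(1,0) p1@(4,1) p2@(3,3) p3@(1,3) -> at (5,1): 0 [-], cum=0
Step 2: p0@(2,0) p1@(5,1) p2@(4,3) p3@(2,3) -> at (5,1): 1 [p1], cum=1
Step 3: p0@(3,0) p1@ESC p2@ESC p3@(3,3) -> at (5,1): 0 [-], cum=1
Step 4: p0@(4,0) p1@ESC p2@ESC p3@(4,3) -> at (5,1): 0 [-], cum=1
Step 5: p0@(5,0) p1@ESC p2@ESC p3@ESC -> at (5,1): 0 [-], cum=1
Step 6: p0@(5,1) p1@ESC p2@ESC p3@ESC -> at (5,1): 1 [p0], cum=2
Step 7: p0@ESC p1@ESC p2@ESC p3@ESC -> at (5,1): 0 [-], cum=2
Total visits = 2

Answer: 2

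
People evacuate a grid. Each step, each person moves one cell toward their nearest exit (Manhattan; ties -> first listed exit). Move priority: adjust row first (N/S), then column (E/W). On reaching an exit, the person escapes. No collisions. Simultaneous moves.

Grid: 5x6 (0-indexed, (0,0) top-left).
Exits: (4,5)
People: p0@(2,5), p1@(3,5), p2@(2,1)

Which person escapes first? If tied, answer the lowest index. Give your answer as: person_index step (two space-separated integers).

Answer: 1 1

Derivation:
Step 1: p0:(2,5)->(3,5) | p1:(3,5)->(4,5)->EXIT | p2:(2,1)->(3,1)
Step 2: p0:(3,5)->(4,5)->EXIT | p1:escaped | p2:(3,1)->(4,1)
Step 3: p0:escaped | p1:escaped | p2:(4,1)->(4,2)
Step 4: p0:escaped | p1:escaped | p2:(4,2)->(4,3)
Step 5: p0:escaped | p1:escaped | p2:(4,3)->(4,4)
Step 6: p0:escaped | p1:escaped | p2:(4,4)->(4,5)->EXIT
Exit steps: [2, 1, 6]
First to escape: p1 at step 1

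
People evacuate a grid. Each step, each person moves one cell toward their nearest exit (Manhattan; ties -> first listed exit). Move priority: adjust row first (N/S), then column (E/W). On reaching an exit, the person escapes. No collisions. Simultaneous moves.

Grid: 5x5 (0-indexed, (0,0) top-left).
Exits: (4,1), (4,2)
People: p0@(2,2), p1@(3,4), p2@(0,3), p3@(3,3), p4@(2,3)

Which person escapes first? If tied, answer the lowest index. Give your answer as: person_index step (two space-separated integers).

Answer: 0 2

Derivation:
Step 1: p0:(2,2)->(3,2) | p1:(3,4)->(4,4) | p2:(0,3)->(1,3) | p3:(3,3)->(4,3) | p4:(2,3)->(3,3)
Step 2: p0:(3,2)->(4,2)->EXIT | p1:(4,4)->(4,3) | p2:(1,3)->(2,3) | p3:(4,3)->(4,2)->EXIT | p4:(3,3)->(4,3)
Step 3: p0:escaped | p1:(4,3)->(4,2)->EXIT | p2:(2,3)->(3,3) | p3:escaped | p4:(4,3)->(4,2)->EXIT
Step 4: p0:escaped | p1:escaped | p2:(3,3)->(4,3) | p3:escaped | p4:escaped
Step 5: p0:escaped | p1:escaped | p2:(4,3)->(4,2)->EXIT | p3:escaped | p4:escaped
Exit steps: [2, 3, 5, 2, 3]
First to escape: p0 at step 2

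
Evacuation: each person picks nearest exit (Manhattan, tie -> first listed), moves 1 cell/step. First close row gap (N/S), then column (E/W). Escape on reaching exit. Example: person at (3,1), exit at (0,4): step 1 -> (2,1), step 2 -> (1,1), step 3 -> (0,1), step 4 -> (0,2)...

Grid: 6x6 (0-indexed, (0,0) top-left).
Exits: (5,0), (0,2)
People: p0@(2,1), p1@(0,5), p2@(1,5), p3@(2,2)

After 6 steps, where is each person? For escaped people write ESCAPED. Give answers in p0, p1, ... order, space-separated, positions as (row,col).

Step 1: p0:(2,1)->(1,1) | p1:(0,5)->(0,4) | p2:(1,5)->(0,5) | p3:(2,2)->(1,2)
Step 2: p0:(1,1)->(0,1) | p1:(0,4)->(0,3) | p2:(0,5)->(0,4) | p3:(1,2)->(0,2)->EXIT
Step 3: p0:(0,1)->(0,2)->EXIT | p1:(0,3)->(0,2)->EXIT | p2:(0,4)->(0,3) | p3:escaped
Step 4: p0:escaped | p1:escaped | p2:(0,3)->(0,2)->EXIT | p3:escaped

ESCAPED ESCAPED ESCAPED ESCAPED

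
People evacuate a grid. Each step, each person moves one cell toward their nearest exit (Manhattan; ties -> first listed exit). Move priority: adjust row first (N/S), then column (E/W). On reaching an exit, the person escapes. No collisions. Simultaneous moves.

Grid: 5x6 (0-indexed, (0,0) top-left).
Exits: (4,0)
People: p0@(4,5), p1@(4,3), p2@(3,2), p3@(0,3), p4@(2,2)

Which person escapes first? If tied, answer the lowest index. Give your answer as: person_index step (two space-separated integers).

Answer: 1 3

Derivation:
Step 1: p0:(4,5)->(4,4) | p1:(4,3)->(4,2) | p2:(3,2)->(4,2) | p3:(0,3)->(1,3) | p4:(2,2)->(3,2)
Step 2: p0:(4,4)->(4,3) | p1:(4,2)->(4,1) | p2:(4,2)->(4,1) | p3:(1,3)->(2,3) | p4:(3,2)->(4,2)
Step 3: p0:(4,3)->(4,2) | p1:(4,1)->(4,0)->EXIT | p2:(4,1)->(4,0)->EXIT | p3:(2,3)->(3,3) | p4:(4,2)->(4,1)
Step 4: p0:(4,2)->(4,1) | p1:escaped | p2:escaped | p3:(3,3)->(4,3) | p4:(4,1)->(4,0)->EXIT
Step 5: p0:(4,1)->(4,0)->EXIT | p1:escaped | p2:escaped | p3:(4,3)->(4,2) | p4:escaped
Step 6: p0:escaped | p1:escaped | p2:escaped | p3:(4,2)->(4,1) | p4:escaped
Step 7: p0:escaped | p1:escaped | p2:escaped | p3:(4,1)->(4,0)->EXIT | p4:escaped
Exit steps: [5, 3, 3, 7, 4]
First to escape: p1 at step 3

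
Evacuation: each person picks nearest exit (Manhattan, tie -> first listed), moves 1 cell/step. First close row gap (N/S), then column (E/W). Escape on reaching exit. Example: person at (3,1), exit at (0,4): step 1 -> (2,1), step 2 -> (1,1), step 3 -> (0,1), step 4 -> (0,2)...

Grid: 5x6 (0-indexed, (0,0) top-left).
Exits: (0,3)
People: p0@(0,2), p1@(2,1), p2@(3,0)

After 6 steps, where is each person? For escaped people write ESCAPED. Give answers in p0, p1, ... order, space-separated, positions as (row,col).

Step 1: p0:(0,2)->(0,3)->EXIT | p1:(2,1)->(1,1) | p2:(3,0)->(2,0)
Step 2: p0:escaped | p1:(1,1)->(0,1) | p2:(2,0)->(1,0)
Step 3: p0:escaped | p1:(0,1)->(0,2) | p2:(1,0)->(0,0)
Step 4: p0:escaped | p1:(0,2)->(0,3)->EXIT | p2:(0,0)->(0,1)
Step 5: p0:escaped | p1:escaped | p2:(0,1)->(0,2)
Step 6: p0:escaped | p1:escaped | p2:(0,2)->(0,3)->EXIT

ESCAPED ESCAPED ESCAPED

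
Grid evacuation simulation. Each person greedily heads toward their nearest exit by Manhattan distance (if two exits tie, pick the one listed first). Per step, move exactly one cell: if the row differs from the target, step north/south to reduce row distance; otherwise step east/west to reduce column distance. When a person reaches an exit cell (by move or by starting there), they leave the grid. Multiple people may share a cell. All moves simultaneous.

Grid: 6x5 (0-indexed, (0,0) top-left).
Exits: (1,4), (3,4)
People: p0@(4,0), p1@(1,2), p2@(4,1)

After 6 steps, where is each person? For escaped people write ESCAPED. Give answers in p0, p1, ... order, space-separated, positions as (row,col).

Step 1: p0:(4,0)->(3,0) | p1:(1,2)->(1,3) | p2:(4,1)->(3,1)
Step 2: p0:(3,0)->(3,1) | p1:(1,3)->(1,4)->EXIT | p2:(3,1)->(3,2)
Step 3: p0:(3,1)->(3,2) | p1:escaped | p2:(3,2)->(3,3)
Step 4: p0:(3,2)->(3,3) | p1:escaped | p2:(3,3)->(3,4)->EXIT
Step 5: p0:(3,3)->(3,4)->EXIT | p1:escaped | p2:escaped

ESCAPED ESCAPED ESCAPED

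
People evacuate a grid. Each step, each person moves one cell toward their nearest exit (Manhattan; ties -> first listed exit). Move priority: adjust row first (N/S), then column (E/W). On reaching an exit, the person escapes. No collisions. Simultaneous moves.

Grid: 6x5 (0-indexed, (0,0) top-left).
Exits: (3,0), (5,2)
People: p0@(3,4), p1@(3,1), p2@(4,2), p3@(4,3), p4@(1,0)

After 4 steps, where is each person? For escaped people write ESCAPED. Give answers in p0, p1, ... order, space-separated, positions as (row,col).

Step 1: p0:(3,4)->(3,3) | p1:(3,1)->(3,0)->EXIT | p2:(4,2)->(5,2)->EXIT | p3:(4,3)->(5,3) | p4:(1,0)->(2,0)
Step 2: p0:(3,3)->(3,2) | p1:escaped | p2:escaped | p3:(5,3)->(5,2)->EXIT | p4:(2,0)->(3,0)->EXIT
Step 3: p0:(3,2)->(3,1) | p1:escaped | p2:escaped | p3:escaped | p4:escaped
Step 4: p0:(3,1)->(3,0)->EXIT | p1:escaped | p2:escaped | p3:escaped | p4:escaped

ESCAPED ESCAPED ESCAPED ESCAPED ESCAPED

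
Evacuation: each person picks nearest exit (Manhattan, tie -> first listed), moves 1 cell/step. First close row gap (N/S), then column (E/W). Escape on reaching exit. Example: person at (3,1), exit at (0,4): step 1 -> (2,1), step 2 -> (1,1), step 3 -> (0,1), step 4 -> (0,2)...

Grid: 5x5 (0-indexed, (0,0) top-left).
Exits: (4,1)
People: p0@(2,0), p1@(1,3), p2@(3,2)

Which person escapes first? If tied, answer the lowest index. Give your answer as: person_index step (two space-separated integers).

Step 1: p0:(2,0)->(3,0) | p1:(1,3)->(2,3) | p2:(3,2)->(4,2)
Step 2: p0:(3,0)->(4,0) | p1:(2,3)->(3,3) | p2:(4,2)->(4,1)->EXIT
Step 3: p0:(4,0)->(4,1)->EXIT | p1:(3,3)->(4,3) | p2:escaped
Step 4: p0:escaped | p1:(4,3)->(4,2) | p2:escaped
Step 5: p0:escaped | p1:(4,2)->(4,1)->EXIT | p2:escaped
Exit steps: [3, 5, 2]
First to escape: p2 at step 2

Answer: 2 2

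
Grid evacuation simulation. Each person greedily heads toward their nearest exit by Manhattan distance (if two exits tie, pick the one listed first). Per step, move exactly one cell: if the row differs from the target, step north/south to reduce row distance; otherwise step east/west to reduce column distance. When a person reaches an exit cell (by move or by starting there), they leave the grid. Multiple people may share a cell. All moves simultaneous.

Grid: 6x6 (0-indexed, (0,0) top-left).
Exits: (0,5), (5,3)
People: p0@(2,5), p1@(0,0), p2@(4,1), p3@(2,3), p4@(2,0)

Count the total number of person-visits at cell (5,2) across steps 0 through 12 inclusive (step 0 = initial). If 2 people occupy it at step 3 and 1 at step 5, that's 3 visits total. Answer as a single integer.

Answer: 2

Derivation:
Step 0: p0@(2,5) p1@(0,0) p2@(4,1) p3@(2,3) p4@(2,0) -> at (5,2): 0 [-], cum=0
Step 1: p0@(1,5) p1@(0,1) p2@(5,1) p3@(3,3) p4@(3,0) -> at (5,2): 0 [-], cum=0
Step 2: p0@ESC p1@(0,2) p2@(5,2) p3@(4,3) p4@(4,0) -> at (5,2): 1 [p2], cum=1
Step 3: p0@ESC p1@(0,3) p2@ESC p3@ESC p4@(5,0) -> at (5,2): 0 [-], cum=1
Step 4: p0@ESC p1@(0,4) p2@ESC p3@ESC p4@(5,1) -> at (5,2): 0 [-], cum=1
Step 5: p0@ESC p1@ESC p2@ESC p3@ESC p4@(5,2) -> at (5,2): 1 [p4], cum=2
Step 6: p0@ESC p1@ESC p2@ESC p3@ESC p4@ESC -> at (5,2): 0 [-], cum=2
Total visits = 2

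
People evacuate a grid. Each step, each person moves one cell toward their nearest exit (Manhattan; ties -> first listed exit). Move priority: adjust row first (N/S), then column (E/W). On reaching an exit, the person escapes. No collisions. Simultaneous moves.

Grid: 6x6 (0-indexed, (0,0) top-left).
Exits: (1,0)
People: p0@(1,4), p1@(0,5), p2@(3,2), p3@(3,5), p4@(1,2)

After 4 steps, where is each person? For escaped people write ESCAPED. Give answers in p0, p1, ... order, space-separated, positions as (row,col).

Step 1: p0:(1,4)->(1,3) | p1:(0,5)->(1,5) | p2:(3,2)->(2,2) | p3:(3,5)->(2,5) | p4:(1,2)->(1,1)
Step 2: p0:(1,3)->(1,2) | p1:(1,5)->(1,4) | p2:(2,2)->(1,2) | p3:(2,5)->(1,5) | p4:(1,1)->(1,0)->EXIT
Step 3: p0:(1,2)->(1,1) | p1:(1,4)->(1,3) | p2:(1,2)->(1,1) | p3:(1,5)->(1,4) | p4:escaped
Step 4: p0:(1,1)->(1,0)->EXIT | p1:(1,3)->(1,2) | p2:(1,1)->(1,0)->EXIT | p3:(1,4)->(1,3) | p4:escaped

ESCAPED (1,2) ESCAPED (1,3) ESCAPED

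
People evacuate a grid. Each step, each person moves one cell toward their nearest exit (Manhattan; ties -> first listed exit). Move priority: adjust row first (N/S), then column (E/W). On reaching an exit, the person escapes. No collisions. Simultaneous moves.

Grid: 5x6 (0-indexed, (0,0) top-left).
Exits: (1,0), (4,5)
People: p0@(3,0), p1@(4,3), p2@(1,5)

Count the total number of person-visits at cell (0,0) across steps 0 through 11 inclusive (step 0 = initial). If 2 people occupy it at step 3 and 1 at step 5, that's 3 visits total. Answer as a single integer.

Answer: 0

Derivation:
Step 0: p0@(3,0) p1@(4,3) p2@(1,5) -> at (0,0): 0 [-], cum=0
Step 1: p0@(2,0) p1@(4,4) p2@(2,5) -> at (0,0): 0 [-], cum=0
Step 2: p0@ESC p1@ESC p2@(3,5) -> at (0,0): 0 [-], cum=0
Step 3: p0@ESC p1@ESC p2@ESC -> at (0,0): 0 [-], cum=0
Total visits = 0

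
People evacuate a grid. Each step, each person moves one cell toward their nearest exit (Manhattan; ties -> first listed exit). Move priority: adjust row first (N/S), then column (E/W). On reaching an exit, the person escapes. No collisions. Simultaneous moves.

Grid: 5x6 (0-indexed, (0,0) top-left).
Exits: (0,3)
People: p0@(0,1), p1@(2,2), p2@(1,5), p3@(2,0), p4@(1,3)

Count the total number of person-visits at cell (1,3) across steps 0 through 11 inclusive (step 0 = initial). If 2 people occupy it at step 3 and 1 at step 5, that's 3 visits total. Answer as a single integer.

Step 0: p0@(0,1) p1@(2,2) p2@(1,5) p3@(2,0) p4@(1,3) -> at (1,3): 1 [p4], cum=1
Step 1: p0@(0,2) p1@(1,2) p2@(0,5) p3@(1,0) p4@ESC -> at (1,3): 0 [-], cum=1
Step 2: p0@ESC p1@(0,2) p2@(0,4) p3@(0,0) p4@ESC -> at (1,3): 0 [-], cum=1
Step 3: p0@ESC p1@ESC p2@ESC p3@(0,1) p4@ESC -> at (1,3): 0 [-], cum=1
Step 4: p0@ESC p1@ESC p2@ESC p3@(0,2) p4@ESC -> at (1,3): 0 [-], cum=1
Step 5: p0@ESC p1@ESC p2@ESC p3@ESC p4@ESC -> at (1,3): 0 [-], cum=1
Total visits = 1

Answer: 1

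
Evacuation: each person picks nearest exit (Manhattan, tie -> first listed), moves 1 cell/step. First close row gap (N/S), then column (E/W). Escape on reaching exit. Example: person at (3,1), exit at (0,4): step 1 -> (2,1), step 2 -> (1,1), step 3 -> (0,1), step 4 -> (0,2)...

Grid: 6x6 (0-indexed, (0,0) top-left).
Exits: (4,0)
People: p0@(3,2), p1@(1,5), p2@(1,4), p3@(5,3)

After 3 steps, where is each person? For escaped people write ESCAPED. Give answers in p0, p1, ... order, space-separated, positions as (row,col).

Step 1: p0:(3,2)->(4,2) | p1:(1,5)->(2,5) | p2:(1,4)->(2,4) | p3:(5,3)->(4,3)
Step 2: p0:(4,2)->(4,1) | p1:(2,5)->(3,5) | p2:(2,4)->(3,4) | p3:(4,3)->(4,2)
Step 3: p0:(4,1)->(4,0)->EXIT | p1:(3,5)->(4,5) | p2:(3,4)->(4,4) | p3:(4,2)->(4,1)

ESCAPED (4,5) (4,4) (4,1)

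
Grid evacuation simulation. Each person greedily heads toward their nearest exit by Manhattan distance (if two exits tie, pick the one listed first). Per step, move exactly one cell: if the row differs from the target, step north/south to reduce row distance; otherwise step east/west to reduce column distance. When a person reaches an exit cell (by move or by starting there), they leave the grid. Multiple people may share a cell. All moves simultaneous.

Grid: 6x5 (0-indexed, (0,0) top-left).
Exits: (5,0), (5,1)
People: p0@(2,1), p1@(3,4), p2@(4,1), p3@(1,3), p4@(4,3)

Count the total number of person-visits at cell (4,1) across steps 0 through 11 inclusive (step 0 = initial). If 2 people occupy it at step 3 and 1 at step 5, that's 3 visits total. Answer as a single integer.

Answer: 2

Derivation:
Step 0: p0@(2,1) p1@(3,4) p2@(4,1) p3@(1,3) p4@(4,3) -> at (4,1): 1 [p2], cum=1
Step 1: p0@(3,1) p1@(4,4) p2@ESC p3@(2,3) p4@(5,3) -> at (4,1): 0 [-], cum=1
Step 2: p0@(4,1) p1@(5,4) p2@ESC p3@(3,3) p4@(5,2) -> at (4,1): 1 [p0], cum=2
Step 3: p0@ESC p1@(5,3) p2@ESC p3@(4,3) p4@ESC -> at (4,1): 0 [-], cum=2
Step 4: p0@ESC p1@(5,2) p2@ESC p3@(5,3) p4@ESC -> at (4,1): 0 [-], cum=2
Step 5: p0@ESC p1@ESC p2@ESC p3@(5,2) p4@ESC -> at (4,1): 0 [-], cum=2
Step 6: p0@ESC p1@ESC p2@ESC p3@ESC p4@ESC -> at (4,1): 0 [-], cum=2
Total visits = 2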